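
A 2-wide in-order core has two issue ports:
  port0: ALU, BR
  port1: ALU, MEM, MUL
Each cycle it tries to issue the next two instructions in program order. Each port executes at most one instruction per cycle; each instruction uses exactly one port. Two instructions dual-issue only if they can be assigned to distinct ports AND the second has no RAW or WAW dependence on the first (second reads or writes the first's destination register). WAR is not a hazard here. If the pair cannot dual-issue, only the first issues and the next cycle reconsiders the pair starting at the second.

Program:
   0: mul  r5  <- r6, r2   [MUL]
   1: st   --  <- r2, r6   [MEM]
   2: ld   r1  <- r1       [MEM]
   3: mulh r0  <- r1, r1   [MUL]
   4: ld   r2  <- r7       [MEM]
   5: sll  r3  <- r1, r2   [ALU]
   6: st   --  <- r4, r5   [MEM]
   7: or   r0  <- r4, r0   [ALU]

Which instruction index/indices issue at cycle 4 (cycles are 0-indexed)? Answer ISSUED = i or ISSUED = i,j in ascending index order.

[0] i0  mul.MUL  -- no-port MUL/MEM
[1] i1  st.MEM  -- no-port MEM/MEM
[2] i2  ld.MEM  -- no-port MEM/MUL
[3] i3  mulh.MUL  -- no-port MUL/MEM
[4] i4  ld.MEM  -- RAW r2
[5] i5/i6  sll.ALU;st.MEM  -- dual
[6] i7  or.ALU  -- tail

ISSUED = 4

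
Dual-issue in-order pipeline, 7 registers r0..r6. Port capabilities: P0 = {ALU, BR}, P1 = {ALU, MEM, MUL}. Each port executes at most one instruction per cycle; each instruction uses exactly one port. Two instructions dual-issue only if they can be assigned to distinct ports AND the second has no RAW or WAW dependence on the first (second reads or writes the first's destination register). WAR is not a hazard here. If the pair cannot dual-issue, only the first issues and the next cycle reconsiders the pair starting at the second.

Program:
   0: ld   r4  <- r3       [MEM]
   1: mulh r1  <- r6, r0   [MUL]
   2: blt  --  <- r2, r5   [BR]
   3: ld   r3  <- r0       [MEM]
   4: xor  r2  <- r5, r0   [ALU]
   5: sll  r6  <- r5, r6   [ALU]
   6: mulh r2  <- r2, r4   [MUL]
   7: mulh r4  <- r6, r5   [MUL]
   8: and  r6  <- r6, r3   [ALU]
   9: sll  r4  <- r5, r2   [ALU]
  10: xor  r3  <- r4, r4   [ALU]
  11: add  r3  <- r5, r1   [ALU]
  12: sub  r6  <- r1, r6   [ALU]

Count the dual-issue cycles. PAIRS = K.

  cy0 -> i0 (ld.MEM) no-port MEM/MUL
  cy1 -> i1+i2 (mulh.MUL/blt.BR) pair
  cy2 -> i3+i4 (ld.MEM/xor.ALU) pair
  cy3 -> i5+i6 (sll.ALU/mulh.MUL) pair
  cy4 -> i7+i8 (mulh.MUL/and.ALU) pair
  cy5 -> i9 (sll.ALU) RAW r4
  cy6 -> i10 (xor.ALU) WAW r3
  cy7 -> i11+i12 (add.ALU/sub.ALU) pair

PAIRS = 5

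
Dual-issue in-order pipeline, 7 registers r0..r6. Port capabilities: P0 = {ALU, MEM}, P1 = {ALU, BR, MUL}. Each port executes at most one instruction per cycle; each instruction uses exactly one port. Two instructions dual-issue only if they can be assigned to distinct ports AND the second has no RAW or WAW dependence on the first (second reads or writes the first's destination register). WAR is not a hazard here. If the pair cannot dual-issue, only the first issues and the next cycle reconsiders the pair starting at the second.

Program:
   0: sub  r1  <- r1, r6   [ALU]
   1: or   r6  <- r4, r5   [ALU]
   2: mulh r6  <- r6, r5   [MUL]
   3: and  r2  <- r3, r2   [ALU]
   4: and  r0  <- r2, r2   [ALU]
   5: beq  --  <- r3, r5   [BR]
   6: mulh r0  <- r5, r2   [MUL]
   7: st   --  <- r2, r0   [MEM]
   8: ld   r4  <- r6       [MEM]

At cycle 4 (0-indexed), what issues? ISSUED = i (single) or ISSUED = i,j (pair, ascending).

ISSUED = 7

#0 head=0: sub;or i0+i1 2-wide
#1 head=2: mulh;and i2+i3 2-wide
#2 head=4: and;beq i4+i5 2-wide
#3 head=6: mulh i6 RAW r0
#4 head=7: st i7 no-port MEM/MEM
#5 head=8: ld i8 tail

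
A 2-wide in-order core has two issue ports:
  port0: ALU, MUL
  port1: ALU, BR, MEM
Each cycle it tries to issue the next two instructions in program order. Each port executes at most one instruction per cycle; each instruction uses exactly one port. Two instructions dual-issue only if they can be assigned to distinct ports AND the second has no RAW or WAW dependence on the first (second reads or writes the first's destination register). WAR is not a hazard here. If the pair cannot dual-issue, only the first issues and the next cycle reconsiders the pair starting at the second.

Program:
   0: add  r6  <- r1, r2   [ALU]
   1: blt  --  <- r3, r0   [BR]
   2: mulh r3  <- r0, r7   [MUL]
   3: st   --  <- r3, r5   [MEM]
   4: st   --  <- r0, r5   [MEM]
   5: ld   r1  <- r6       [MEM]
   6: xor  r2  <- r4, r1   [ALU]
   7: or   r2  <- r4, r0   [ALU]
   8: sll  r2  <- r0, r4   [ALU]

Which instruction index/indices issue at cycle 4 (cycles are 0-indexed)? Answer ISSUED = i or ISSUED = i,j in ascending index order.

c0: i0+i1 add.ALU;blt.BR  2-wide
c1: i2 mulh.MUL  RAW r3
c2: i3 st.MEM  no-port MEM/MEM
c3: i4 st.MEM  no-port MEM/MEM
c4: i5 ld.MEM  RAW r1
c5: i6 xor.ALU  WAW r2
c6: i7 or.ALU  WAW r2
c7: i8 sll.ALU  tail

ISSUED = 5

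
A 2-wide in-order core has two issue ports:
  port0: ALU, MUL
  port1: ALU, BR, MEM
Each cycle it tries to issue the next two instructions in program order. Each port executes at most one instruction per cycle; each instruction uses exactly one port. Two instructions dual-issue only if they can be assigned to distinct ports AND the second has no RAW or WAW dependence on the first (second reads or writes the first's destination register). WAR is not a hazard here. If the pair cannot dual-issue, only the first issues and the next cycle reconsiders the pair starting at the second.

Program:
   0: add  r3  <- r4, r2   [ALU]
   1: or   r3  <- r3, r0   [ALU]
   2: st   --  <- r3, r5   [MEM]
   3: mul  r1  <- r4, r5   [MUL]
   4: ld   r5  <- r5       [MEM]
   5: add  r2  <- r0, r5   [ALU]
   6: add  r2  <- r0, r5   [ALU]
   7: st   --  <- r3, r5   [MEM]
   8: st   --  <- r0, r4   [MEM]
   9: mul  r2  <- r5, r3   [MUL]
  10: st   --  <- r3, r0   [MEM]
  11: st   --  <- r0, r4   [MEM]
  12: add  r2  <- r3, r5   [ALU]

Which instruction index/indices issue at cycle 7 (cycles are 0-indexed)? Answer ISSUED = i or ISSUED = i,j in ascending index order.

ISSUED = 10

[0] i0  add.ALU  -- RAW+WAW r3
[1] i1  or.ALU  -- RAW r3
[2] i2+i3  st.MEM+mul.MUL  -- 2-wide
[3] i4  ld.MEM  -- RAW r5
[4] i5  add.ALU  -- WAW r2
[5] i6+i7  add.ALU+st.MEM  -- 2-wide
[6] i8+i9  st.MEM+mul.MUL  -- 2-wide
[7] i10  st.MEM  -- no-port MEM/MEM
[8] i11+i12  st.MEM+add.ALU  -- 2-wide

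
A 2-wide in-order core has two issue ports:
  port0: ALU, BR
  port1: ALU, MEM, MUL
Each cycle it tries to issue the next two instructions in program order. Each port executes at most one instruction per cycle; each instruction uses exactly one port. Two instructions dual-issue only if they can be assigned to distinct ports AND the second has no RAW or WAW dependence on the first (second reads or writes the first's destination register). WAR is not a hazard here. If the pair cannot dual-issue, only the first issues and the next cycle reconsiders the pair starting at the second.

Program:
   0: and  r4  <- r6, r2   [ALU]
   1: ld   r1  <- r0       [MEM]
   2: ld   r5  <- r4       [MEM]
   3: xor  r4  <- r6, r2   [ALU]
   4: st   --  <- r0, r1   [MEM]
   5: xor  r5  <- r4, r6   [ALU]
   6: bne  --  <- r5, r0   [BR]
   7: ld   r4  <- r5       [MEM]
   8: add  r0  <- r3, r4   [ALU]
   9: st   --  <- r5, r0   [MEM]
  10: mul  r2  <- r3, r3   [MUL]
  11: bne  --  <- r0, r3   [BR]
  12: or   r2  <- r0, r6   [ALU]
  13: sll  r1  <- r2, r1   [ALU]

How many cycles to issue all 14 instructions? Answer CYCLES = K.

CYCLES = 9

#0 head=0: and ld i0&i1 dual
#1 head=2: ld xor i2&i3 dual
#2 head=4: st xor i4&i5 dual
#3 head=6: bne ld i6&i7 dual
#4 head=8: add i8 RAW r0
#5 head=9: st i9 no-port MEM/MUL
#6 head=10: mul bne i10&i11 dual
#7 head=12: or i12 RAW r2
#8 head=13: sll i13 tail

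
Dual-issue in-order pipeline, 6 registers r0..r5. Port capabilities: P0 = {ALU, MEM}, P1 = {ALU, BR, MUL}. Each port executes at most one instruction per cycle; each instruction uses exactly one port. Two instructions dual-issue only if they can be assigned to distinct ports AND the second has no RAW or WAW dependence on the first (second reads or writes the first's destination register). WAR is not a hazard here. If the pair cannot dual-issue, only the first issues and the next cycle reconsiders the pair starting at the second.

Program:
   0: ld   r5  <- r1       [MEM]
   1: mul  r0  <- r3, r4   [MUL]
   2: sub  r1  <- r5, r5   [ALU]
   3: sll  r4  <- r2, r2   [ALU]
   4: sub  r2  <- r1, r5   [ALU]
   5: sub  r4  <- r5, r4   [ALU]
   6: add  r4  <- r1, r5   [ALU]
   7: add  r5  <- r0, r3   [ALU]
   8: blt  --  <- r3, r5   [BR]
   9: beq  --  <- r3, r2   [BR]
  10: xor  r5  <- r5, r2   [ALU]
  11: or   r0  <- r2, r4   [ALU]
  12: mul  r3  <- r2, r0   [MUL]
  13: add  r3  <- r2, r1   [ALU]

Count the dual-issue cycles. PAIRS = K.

PAIRS = 5

c0: i0,i1 ld.MEM;mul.MUL  dual
c1: i2,i3 sub.ALU;sll.ALU  dual
c2: i4,i5 sub.ALU;sub.ALU  dual
c3: i6,i7 add.ALU;add.ALU  dual
c4: i8 blt.BR  no-port BR/BR
c5: i9,i10 beq.BR;xor.ALU  dual
c6: i11 or.ALU  RAW r0
c7: i12 mul.MUL  WAW r3
c8: i13 add.ALU  tail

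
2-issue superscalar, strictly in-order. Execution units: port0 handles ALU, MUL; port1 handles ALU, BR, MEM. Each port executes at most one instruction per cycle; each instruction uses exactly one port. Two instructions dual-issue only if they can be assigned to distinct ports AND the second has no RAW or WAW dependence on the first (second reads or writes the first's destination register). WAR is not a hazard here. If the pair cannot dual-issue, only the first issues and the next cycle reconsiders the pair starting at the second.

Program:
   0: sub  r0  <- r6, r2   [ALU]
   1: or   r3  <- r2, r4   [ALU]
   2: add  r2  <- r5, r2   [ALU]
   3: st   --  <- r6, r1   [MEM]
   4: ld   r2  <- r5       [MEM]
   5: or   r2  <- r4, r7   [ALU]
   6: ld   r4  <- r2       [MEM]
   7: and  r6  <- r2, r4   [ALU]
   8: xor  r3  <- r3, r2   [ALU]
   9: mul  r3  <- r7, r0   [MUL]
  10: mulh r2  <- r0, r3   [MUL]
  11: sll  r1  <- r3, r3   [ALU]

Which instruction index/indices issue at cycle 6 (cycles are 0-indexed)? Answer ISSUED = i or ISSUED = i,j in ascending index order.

ISSUED = 9

0. sub.ALU+or.ALU @i0,i1  | 2-wide
1. add.ALU+st.MEM @i2,i3  | 2-wide
2. ld.MEM @i4  | WAW r2
3. or.ALU @i5  | RAW r2
4. ld.MEM @i6  | RAW r4
5. and.ALU+xor.ALU @i7,i8  | 2-wide
6. mul.MUL @i9  | no-port MUL/MUL
7. mulh.MUL+sll.ALU @i10,i11  | 2-wide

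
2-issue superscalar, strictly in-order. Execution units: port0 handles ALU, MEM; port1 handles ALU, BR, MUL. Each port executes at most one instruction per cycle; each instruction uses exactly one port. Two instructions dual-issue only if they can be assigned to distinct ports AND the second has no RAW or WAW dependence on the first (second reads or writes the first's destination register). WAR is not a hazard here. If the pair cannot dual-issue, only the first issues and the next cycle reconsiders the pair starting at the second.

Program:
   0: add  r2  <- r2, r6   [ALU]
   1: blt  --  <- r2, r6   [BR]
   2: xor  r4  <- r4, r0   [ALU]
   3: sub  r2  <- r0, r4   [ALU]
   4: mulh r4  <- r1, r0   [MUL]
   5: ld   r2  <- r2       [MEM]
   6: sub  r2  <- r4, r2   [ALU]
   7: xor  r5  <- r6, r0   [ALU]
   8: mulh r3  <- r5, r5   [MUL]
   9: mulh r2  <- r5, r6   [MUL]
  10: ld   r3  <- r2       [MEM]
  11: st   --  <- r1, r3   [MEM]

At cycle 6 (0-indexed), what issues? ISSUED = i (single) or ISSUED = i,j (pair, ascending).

ISSUED = 9

#0 head=0: add i0 RAW r2
#1 head=1: blt+xor i1&i2 2-wide
#2 head=3: sub+mulh i3&i4 2-wide
#3 head=5: ld i5 RAW+WAW r2
#4 head=6: sub+xor i6&i7 2-wide
#5 head=8: mulh i8 no-port MUL/MUL
#6 head=9: mulh i9 RAW r2
#7 head=10: ld i10 no-port MEM/MEM
#8 head=11: st i11 tail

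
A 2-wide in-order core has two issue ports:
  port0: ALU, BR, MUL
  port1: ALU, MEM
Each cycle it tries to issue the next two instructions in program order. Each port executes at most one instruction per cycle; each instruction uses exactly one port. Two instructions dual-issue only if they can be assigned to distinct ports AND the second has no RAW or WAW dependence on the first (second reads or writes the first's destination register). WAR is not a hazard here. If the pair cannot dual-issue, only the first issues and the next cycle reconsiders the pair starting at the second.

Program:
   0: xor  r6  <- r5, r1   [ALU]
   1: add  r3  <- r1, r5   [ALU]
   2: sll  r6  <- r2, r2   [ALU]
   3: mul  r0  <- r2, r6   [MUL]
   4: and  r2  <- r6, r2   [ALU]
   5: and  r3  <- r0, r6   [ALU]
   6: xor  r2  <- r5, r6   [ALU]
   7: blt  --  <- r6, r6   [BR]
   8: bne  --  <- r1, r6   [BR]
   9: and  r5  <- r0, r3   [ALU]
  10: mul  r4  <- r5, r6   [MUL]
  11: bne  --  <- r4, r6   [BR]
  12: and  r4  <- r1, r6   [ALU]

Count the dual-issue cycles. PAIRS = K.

PAIRS = 5

c0: i0&i1 xor.ALU add.ALU  dual
c1: i2 sll.ALU  RAW r6
c2: i3&i4 mul.MUL and.ALU  dual
c3: i5&i6 and.ALU xor.ALU  dual
c4: i7 blt.BR  no-port BR/BR
c5: i8&i9 bne.BR and.ALU  dual
c6: i10 mul.MUL  no-port MUL/BR
c7: i11&i12 bne.BR and.ALU  dual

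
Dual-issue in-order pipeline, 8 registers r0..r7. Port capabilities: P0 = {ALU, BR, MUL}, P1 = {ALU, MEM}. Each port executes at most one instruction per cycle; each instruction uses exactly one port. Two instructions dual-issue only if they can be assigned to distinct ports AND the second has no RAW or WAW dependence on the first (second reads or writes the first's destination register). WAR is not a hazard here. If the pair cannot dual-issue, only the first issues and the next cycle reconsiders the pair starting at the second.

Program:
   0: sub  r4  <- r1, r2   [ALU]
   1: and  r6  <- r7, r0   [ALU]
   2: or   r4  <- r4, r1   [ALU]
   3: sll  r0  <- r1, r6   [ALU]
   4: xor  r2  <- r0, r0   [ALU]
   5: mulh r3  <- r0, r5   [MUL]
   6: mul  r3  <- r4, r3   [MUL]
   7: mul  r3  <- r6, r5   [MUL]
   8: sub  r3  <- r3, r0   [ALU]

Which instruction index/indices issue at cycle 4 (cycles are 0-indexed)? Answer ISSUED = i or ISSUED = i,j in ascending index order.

ISSUED = 7

0. sub.ALU+and.ALU @i0/i1  | pair
1. or.ALU+sll.ALU @i2/i3  | pair
2. xor.ALU+mulh.MUL @i4/i5  | pair
3. mul.MUL @i6  | no-port MUL/MUL
4. mul.MUL @i7  | RAW+WAW r3
5. sub.ALU @i8  | tail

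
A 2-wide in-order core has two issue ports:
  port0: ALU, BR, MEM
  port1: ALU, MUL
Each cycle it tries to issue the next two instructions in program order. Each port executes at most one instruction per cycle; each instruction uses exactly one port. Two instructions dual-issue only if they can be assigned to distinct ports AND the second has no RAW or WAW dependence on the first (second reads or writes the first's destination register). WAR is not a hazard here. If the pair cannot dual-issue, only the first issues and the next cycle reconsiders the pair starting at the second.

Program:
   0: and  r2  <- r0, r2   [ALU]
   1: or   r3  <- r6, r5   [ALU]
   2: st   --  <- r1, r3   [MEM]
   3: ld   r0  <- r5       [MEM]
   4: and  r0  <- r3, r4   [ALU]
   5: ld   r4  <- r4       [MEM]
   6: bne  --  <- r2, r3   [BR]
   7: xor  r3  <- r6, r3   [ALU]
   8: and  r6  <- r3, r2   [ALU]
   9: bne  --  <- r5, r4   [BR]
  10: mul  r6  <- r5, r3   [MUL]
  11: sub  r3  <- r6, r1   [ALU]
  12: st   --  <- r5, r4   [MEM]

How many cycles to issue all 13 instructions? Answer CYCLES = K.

CYCLES = 8

0. and.ALU or.ALU @i0/i1  | 2-wide
1. st.MEM @i2  | no-port MEM/MEM
2. ld.MEM @i3  | WAW r0
3. and.ALU ld.MEM @i4/i5  | 2-wide
4. bne.BR xor.ALU @i6/i7  | 2-wide
5. and.ALU bne.BR @i8/i9  | 2-wide
6. mul.MUL @i10  | RAW r6
7. sub.ALU st.MEM @i11/i12  | 2-wide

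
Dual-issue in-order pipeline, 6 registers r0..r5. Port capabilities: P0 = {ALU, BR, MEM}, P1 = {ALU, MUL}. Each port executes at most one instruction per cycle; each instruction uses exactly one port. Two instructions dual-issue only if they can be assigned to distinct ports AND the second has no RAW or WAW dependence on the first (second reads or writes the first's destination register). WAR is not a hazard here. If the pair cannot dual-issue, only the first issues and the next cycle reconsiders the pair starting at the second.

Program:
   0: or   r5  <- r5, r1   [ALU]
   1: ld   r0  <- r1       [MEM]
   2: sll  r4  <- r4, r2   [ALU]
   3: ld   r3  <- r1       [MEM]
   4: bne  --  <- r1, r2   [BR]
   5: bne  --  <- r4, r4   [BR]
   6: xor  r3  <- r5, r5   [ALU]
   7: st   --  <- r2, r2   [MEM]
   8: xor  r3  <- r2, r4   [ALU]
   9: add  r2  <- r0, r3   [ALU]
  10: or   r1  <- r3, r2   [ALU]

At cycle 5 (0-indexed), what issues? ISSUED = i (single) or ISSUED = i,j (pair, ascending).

ISSUED = 9

0. or ld @i0/i1  | dual
1. sll ld @i2/i3  | dual
2. bne @i4  | no-port BR/BR
3. bne xor @i5/i6  | dual
4. st xor @i7/i8  | dual
5. add @i9  | RAW r2
6. or @i10  | tail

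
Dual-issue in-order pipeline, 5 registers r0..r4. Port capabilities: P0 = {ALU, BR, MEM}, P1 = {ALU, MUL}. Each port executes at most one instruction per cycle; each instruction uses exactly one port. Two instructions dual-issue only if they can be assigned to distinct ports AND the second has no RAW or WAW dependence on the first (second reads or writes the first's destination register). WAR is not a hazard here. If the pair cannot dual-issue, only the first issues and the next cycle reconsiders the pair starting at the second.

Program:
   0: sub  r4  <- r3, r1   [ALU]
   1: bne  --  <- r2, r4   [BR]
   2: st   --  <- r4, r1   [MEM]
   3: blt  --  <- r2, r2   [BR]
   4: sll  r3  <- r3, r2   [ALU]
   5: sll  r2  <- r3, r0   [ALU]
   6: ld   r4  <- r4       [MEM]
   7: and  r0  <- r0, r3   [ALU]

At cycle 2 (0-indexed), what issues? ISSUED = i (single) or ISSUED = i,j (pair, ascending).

#0 head=0: sub.ALU i0 RAW r4
#1 head=1: bne.BR i1 no-port BR/MEM
#2 head=2: st.MEM i2 no-port MEM/BR
#3 head=3: blt.BR;sll.ALU i3+i4 dual
#4 head=5: sll.ALU;ld.MEM i5+i6 dual
#5 head=7: and.ALU i7 tail

ISSUED = 2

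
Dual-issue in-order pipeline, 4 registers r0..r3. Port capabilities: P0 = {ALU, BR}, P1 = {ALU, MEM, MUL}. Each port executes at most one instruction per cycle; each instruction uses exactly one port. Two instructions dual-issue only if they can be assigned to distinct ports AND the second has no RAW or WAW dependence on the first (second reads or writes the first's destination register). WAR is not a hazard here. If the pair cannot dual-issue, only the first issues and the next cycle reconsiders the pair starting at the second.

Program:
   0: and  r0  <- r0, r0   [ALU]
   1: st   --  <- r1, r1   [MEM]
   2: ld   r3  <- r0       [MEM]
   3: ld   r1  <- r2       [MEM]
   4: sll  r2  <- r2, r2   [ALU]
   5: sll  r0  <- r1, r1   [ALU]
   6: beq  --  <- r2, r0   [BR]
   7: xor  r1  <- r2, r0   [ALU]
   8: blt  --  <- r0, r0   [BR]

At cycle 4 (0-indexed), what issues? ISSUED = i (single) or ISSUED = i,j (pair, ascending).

ISSUED = 6,7

c0: i0/i1 and.ALU+st.MEM  pair
c1: i2 ld.MEM  no-port MEM/MEM
c2: i3/i4 ld.MEM+sll.ALU  pair
c3: i5 sll.ALU  RAW r0
c4: i6/i7 beq.BR+xor.ALU  pair
c5: i8 blt.BR  tail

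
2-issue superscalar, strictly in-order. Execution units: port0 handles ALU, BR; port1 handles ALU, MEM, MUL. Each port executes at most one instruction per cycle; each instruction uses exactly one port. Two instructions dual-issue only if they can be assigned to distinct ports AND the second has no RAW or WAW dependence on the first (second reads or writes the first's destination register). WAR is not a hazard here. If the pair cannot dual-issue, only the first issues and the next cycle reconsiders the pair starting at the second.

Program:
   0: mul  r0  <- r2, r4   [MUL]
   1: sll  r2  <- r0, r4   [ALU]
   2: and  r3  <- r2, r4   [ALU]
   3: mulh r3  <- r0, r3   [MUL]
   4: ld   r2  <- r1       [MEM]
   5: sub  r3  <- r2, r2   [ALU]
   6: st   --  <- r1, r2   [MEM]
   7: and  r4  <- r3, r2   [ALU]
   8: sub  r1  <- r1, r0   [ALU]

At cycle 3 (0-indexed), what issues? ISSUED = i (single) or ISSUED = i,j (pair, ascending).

ISSUED = 3

t=0 i0:mul ; RAW r0
t=1 i1:sll ; RAW r2
t=2 i2:and ; RAW+WAW r3
t=3 i3:mulh ; no-port MUL/MEM
t=4 i4:ld ; RAW r2
t=5 i5+i6:sub;st ; pair
t=6 i7+i8:and;sub ; pair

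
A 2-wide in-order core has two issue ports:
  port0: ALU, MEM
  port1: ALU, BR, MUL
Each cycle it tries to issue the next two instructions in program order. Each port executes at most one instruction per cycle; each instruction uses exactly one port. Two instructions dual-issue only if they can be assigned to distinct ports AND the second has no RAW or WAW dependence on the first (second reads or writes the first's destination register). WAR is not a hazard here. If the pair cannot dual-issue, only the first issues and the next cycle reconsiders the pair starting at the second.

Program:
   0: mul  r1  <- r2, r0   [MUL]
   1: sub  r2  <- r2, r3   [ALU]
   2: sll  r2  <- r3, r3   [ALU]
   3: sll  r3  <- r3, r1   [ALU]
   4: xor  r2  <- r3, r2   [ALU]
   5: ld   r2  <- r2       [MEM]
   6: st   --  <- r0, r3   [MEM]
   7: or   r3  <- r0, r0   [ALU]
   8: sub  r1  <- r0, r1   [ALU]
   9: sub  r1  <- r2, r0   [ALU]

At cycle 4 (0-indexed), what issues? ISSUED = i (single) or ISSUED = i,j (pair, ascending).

ISSUED = 6,7

c0: i0&i1 mul.MUL+sub.ALU  2-wide
c1: i2&i3 sll.ALU+sll.ALU  2-wide
c2: i4 xor.ALU  RAW+WAW r2
c3: i5 ld.MEM  no-port MEM/MEM
c4: i6&i7 st.MEM+or.ALU  2-wide
c5: i8 sub.ALU  WAW r1
c6: i9 sub.ALU  tail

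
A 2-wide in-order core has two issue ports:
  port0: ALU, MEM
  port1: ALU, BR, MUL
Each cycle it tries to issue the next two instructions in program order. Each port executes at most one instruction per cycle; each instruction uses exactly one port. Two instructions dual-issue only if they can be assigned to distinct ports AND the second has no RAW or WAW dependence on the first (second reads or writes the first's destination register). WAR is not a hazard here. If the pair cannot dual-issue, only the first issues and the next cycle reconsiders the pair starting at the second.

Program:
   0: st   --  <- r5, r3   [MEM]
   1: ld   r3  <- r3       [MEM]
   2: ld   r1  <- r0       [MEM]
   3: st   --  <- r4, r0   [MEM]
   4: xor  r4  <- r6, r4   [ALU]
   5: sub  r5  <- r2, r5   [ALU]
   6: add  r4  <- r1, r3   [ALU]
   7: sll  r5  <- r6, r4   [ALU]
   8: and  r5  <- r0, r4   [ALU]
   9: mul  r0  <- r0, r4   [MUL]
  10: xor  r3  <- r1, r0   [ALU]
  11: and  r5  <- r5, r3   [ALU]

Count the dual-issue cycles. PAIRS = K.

[0] i0  st.MEM  -- no-port MEM/MEM
[1] i1  ld.MEM  -- no-port MEM/MEM
[2] i2  ld.MEM  -- no-port MEM/MEM
[3] i3/i4  st.MEM+xor.ALU  -- 2-wide
[4] i5/i6  sub.ALU+add.ALU  -- 2-wide
[5] i7  sll.ALU  -- WAW r5
[6] i8/i9  and.ALU+mul.MUL  -- 2-wide
[7] i10  xor.ALU  -- RAW r3
[8] i11  and.ALU  -- tail

PAIRS = 3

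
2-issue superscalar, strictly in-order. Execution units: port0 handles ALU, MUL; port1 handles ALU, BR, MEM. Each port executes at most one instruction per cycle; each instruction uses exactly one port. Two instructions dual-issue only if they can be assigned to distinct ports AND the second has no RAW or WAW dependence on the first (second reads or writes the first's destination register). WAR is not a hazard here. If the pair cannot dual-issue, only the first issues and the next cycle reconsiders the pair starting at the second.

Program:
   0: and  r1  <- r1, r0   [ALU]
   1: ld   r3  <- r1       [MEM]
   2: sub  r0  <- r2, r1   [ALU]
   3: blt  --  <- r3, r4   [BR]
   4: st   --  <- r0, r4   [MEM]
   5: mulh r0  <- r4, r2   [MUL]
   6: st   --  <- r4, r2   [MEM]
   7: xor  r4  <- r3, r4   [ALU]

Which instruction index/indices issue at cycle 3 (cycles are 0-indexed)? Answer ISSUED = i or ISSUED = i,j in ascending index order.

t=0 i0:and.ALU ; RAW r1
t=1 i1/i2:ld.MEM/sub.ALU ; 2-wide
t=2 i3:blt.BR ; no-port BR/MEM
t=3 i4/i5:st.MEM/mulh.MUL ; 2-wide
t=4 i6/i7:st.MEM/xor.ALU ; 2-wide

ISSUED = 4,5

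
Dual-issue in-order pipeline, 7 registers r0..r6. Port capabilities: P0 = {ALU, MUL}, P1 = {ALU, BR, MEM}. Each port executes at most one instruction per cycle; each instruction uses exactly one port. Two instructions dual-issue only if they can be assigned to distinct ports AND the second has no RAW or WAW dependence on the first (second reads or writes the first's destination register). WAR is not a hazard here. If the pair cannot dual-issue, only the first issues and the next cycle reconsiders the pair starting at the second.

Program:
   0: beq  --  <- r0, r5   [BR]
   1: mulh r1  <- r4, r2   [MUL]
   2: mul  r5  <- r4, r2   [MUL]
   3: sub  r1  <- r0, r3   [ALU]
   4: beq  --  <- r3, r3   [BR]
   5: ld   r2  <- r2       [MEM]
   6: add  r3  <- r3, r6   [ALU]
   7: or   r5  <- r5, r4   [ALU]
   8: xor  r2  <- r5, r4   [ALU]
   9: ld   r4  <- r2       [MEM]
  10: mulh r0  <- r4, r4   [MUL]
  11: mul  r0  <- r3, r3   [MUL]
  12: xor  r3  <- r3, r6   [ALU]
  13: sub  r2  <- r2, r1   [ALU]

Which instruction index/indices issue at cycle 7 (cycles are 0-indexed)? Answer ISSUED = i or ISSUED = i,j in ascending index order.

ISSUED = 10

0. beq mulh @i0&i1  | 2-wide
1. mul sub @i2&i3  | 2-wide
2. beq @i4  | no-port BR/MEM
3. ld add @i5&i6  | 2-wide
4. or @i7  | RAW r5
5. xor @i8  | RAW r2
6. ld @i9  | RAW r4
7. mulh @i10  | no-port MUL/MUL
8. mul xor @i11&i12  | 2-wide
9. sub @i13  | tail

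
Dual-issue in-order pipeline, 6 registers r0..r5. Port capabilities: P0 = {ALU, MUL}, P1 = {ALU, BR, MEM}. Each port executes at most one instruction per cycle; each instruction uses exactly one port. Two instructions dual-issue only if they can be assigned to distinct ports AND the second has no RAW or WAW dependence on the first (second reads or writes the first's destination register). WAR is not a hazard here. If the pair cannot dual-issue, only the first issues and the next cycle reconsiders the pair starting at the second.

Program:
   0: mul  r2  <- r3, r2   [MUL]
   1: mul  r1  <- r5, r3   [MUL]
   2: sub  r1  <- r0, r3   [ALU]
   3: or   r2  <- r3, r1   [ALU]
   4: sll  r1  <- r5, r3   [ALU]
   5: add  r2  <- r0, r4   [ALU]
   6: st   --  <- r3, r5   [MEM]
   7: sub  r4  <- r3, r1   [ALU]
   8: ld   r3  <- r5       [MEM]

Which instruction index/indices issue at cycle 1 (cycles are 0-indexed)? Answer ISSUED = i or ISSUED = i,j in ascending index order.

[0] i0  mul.MUL  -- no-port MUL/MUL
[1] i1  mul.MUL  -- WAW r1
[2] i2  sub.ALU  -- RAW r1
[3] i3&i4  or.ALU+sll.ALU  -- pair
[4] i5&i6  add.ALU+st.MEM  -- pair
[5] i7&i8  sub.ALU+ld.MEM  -- pair

ISSUED = 1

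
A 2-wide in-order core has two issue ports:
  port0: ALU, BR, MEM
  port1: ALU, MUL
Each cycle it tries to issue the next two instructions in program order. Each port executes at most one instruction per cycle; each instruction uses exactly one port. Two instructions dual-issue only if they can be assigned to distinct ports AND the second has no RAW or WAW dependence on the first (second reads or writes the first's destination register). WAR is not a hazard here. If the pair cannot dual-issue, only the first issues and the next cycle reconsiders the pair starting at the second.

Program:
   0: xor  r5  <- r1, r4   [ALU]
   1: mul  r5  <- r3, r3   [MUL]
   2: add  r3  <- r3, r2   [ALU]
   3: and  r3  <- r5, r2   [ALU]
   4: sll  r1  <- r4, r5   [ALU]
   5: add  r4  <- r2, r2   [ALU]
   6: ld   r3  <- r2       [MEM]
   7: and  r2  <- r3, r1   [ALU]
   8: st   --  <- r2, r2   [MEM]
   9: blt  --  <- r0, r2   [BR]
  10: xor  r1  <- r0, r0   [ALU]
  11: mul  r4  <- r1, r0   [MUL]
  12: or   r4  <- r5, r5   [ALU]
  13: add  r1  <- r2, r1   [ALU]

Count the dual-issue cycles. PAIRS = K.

PAIRS = 5

#0 head=0: xor i0 WAW r5
#1 head=1: mul add i1&i2 pair
#2 head=3: and sll i3&i4 pair
#3 head=5: add ld i5&i6 pair
#4 head=7: and i7 RAW r2
#5 head=8: st i8 no-port MEM/BR
#6 head=9: blt xor i9&i10 pair
#7 head=11: mul i11 WAW r4
#8 head=12: or add i12&i13 pair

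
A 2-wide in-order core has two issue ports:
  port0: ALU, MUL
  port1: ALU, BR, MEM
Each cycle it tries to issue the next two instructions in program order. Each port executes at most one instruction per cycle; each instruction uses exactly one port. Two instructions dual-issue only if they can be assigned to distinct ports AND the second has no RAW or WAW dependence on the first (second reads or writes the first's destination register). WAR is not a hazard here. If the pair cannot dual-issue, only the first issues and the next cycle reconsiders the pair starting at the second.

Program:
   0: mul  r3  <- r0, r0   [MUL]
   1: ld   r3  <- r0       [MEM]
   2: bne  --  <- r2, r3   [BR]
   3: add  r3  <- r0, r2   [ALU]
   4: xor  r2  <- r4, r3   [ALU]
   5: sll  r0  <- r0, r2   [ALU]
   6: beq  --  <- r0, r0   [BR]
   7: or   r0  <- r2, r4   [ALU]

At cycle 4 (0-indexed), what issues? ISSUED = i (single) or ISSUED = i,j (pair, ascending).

ISSUED = 5

[0] i0  mul  -- WAW r3
[1] i1  ld  -- no-port MEM/BR
[2] i2/i3  bne;add  -- 2-wide
[3] i4  xor  -- RAW r2
[4] i5  sll  -- RAW r0
[5] i6/i7  beq;or  -- 2-wide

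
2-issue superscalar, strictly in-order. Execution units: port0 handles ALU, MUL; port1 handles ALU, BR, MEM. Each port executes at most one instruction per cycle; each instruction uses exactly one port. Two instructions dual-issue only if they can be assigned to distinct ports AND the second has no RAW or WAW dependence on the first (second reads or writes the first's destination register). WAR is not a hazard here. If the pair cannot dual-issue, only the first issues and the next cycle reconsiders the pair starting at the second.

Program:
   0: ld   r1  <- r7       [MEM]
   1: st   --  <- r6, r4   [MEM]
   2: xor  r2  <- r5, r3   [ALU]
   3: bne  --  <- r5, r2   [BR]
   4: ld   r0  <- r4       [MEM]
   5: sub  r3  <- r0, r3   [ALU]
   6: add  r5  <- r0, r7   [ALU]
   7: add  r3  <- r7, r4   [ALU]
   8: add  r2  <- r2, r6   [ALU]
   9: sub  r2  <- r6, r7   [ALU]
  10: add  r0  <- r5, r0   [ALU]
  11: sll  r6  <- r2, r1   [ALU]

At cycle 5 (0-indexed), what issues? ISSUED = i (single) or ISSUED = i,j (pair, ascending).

  cy0 -> i0 (ld) no-port MEM/MEM
  cy1 -> i1,i2 (st;xor) pair
  cy2 -> i3 (bne) no-port BR/MEM
  cy3 -> i4 (ld) RAW r0
  cy4 -> i5,i6 (sub;add) pair
  cy5 -> i7,i8 (add;add) pair
  cy6 -> i9,i10 (sub;add) pair
  cy7 -> i11 (sll) tail

ISSUED = 7,8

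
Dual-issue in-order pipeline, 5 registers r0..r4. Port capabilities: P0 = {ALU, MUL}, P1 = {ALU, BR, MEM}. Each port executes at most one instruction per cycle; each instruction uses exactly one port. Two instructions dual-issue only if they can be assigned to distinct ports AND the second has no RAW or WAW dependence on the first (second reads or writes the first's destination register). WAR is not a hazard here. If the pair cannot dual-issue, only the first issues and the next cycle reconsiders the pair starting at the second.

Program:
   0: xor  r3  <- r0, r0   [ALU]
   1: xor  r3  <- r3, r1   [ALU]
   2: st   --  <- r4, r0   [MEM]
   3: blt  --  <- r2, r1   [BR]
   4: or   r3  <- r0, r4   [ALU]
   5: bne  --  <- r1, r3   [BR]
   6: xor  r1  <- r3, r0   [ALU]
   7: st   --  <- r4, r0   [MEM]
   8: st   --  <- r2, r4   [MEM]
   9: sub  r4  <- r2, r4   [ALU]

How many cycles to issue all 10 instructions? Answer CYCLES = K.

c0: i0 xor.ALU  RAW+WAW r3
c1: i1,i2 xor.ALU;st.MEM  2-wide
c2: i3,i4 blt.BR;or.ALU  2-wide
c3: i5,i6 bne.BR;xor.ALU  2-wide
c4: i7 st.MEM  no-port MEM/MEM
c5: i8,i9 st.MEM;sub.ALU  2-wide

CYCLES = 6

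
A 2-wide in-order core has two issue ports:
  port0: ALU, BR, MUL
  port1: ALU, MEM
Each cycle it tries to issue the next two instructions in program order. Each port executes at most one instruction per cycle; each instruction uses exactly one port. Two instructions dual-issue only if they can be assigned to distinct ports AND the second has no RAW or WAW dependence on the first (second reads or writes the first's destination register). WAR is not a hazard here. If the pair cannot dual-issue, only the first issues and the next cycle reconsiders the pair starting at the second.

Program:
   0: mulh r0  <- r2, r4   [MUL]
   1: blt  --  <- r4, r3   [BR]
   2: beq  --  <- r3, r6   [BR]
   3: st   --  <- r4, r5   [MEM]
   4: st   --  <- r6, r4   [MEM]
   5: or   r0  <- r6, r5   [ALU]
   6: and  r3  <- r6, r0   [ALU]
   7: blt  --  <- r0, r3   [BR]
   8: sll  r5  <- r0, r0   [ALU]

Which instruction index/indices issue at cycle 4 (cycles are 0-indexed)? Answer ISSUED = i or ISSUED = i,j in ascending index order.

ISSUED = 6

#0 head=0: mulh i0 no-port MUL/BR
#1 head=1: blt i1 no-port BR/BR
#2 head=2: beq+st i2/i3 2-wide
#3 head=4: st+or i4/i5 2-wide
#4 head=6: and i6 RAW r3
#5 head=7: blt+sll i7/i8 2-wide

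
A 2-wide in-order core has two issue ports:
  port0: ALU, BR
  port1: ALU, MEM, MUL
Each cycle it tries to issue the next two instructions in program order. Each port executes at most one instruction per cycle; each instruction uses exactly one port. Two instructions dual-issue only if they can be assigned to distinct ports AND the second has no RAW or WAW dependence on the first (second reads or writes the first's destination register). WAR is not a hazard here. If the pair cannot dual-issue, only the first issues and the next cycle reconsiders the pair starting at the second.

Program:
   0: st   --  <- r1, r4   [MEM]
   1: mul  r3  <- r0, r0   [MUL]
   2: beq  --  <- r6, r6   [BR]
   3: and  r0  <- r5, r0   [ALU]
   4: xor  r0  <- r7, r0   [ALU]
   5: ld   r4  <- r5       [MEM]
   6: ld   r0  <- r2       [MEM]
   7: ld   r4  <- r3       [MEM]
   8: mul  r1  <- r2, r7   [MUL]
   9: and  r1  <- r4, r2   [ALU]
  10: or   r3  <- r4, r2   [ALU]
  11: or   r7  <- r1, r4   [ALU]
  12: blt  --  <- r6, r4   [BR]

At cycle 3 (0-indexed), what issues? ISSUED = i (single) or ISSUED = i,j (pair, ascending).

  cy0 -> i0 (st.MEM) no-port MEM/MUL
  cy1 -> i1+i2 (mul.MUL;beq.BR) dual
  cy2 -> i3 (and.ALU) RAW+WAW r0
  cy3 -> i4+i5 (xor.ALU;ld.MEM) dual
  cy4 -> i6 (ld.MEM) no-port MEM/MEM
  cy5 -> i7 (ld.MEM) no-port MEM/MUL
  cy6 -> i8 (mul.MUL) WAW r1
  cy7 -> i9+i10 (and.ALU;or.ALU) dual
  cy8 -> i11+i12 (or.ALU;blt.BR) dual

ISSUED = 4,5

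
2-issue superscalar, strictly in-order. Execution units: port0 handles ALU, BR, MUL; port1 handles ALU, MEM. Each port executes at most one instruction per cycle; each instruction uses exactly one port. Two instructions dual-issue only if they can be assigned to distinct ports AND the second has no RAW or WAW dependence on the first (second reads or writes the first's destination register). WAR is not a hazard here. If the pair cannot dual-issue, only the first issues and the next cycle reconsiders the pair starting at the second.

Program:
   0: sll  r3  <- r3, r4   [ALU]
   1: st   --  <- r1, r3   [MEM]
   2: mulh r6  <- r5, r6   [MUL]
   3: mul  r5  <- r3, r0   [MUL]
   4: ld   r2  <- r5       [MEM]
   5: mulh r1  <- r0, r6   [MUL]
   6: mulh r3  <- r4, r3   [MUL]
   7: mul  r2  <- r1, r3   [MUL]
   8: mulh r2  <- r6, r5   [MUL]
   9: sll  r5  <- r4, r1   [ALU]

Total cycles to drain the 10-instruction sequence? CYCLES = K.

  cy0 -> i0 (sll.ALU) RAW r3
  cy1 -> i1&i2 (st.MEM;mulh.MUL) pair
  cy2 -> i3 (mul.MUL) RAW r5
  cy3 -> i4&i5 (ld.MEM;mulh.MUL) pair
  cy4 -> i6 (mulh.MUL) no-port MUL/MUL
  cy5 -> i7 (mul.MUL) no-port MUL/MUL
  cy6 -> i8&i9 (mulh.MUL;sll.ALU) pair

CYCLES = 7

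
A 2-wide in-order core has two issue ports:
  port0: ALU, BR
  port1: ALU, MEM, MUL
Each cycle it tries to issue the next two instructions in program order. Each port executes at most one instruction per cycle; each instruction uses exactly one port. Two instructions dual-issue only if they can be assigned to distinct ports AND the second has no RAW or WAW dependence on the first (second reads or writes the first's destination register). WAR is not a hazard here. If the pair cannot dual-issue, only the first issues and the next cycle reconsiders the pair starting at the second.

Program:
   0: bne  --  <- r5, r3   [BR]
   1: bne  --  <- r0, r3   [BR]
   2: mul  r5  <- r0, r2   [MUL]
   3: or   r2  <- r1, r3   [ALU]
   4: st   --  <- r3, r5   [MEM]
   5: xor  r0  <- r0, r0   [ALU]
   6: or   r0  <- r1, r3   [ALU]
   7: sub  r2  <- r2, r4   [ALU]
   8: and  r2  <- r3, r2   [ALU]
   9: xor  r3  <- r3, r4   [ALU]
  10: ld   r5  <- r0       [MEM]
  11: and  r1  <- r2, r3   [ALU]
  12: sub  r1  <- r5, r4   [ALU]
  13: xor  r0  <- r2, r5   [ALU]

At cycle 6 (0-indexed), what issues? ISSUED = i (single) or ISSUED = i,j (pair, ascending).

#0 head=0: bne i0 no-port BR/BR
#1 head=1: bne/mul i1/i2 pair
#2 head=3: or/st i3/i4 pair
#3 head=5: xor i5 WAW r0
#4 head=6: or/sub i6/i7 pair
#5 head=8: and/xor i8/i9 pair
#6 head=10: ld/and i10/i11 pair
#7 head=12: sub/xor i12/i13 pair

ISSUED = 10,11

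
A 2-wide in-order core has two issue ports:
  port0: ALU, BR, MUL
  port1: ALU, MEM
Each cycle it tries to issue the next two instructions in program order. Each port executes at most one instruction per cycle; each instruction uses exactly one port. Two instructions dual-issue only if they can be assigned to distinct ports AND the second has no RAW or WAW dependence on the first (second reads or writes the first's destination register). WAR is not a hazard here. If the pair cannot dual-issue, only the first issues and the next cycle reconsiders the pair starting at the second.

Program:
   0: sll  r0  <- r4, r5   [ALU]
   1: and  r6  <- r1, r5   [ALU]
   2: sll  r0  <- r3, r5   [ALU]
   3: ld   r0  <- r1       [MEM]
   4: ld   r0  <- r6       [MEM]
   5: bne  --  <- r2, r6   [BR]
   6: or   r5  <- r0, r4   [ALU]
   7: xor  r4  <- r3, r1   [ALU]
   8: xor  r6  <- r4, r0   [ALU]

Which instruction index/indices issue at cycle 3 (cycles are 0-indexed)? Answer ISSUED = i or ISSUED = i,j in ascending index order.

0. sll.ALU+and.ALU @i0&i1  | pair
1. sll.ALU @i2  | WAW r0
2. ld.MEM @i3  | no-port MEM/MEM
3. ld.MEM+bne.BR @i4&i5  | pair
4. or.ALU+xor.ALU @i6&i7  | pair
5. xor.ALU @i8  | tail

ISSUED = 4,5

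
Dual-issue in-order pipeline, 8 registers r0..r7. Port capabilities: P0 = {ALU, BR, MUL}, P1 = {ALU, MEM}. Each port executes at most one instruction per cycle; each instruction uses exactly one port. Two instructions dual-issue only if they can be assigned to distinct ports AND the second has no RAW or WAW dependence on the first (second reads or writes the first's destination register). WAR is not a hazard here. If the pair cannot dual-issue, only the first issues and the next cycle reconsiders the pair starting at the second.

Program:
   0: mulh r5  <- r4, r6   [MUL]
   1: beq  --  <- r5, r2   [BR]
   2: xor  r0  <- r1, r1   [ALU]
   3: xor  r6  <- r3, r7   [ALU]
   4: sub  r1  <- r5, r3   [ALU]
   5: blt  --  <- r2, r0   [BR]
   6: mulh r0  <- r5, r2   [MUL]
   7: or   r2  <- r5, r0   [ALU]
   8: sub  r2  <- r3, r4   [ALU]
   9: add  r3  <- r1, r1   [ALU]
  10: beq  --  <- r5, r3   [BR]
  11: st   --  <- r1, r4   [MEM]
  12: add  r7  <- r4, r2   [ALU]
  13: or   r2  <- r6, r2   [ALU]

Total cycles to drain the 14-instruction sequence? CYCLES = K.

CYCLES = 9

  cy0 -> i0 (mulh.MUL) no-port MUL/BR
  cy1 -> i1/i2 (beq.BR+xor.ALU) dual
  cy2 -> i3/i4 (xor.ALU+sub.ALU) dual
  cy3 -> i5 (blt.BR) no-port BR/MUL
  cy4 -> i6 (mulh.MUL) RAW r0
  cy5 -> i7 (or.ALU) WAW r2
  cy6 -> i8/i9 (sub.ALU+add.ALU) dual
  cy7 -> i10/i11 (beq.BR+st.MEM) dual
  cy8 -> i12/i13 (add.ALU+or.ALU) dual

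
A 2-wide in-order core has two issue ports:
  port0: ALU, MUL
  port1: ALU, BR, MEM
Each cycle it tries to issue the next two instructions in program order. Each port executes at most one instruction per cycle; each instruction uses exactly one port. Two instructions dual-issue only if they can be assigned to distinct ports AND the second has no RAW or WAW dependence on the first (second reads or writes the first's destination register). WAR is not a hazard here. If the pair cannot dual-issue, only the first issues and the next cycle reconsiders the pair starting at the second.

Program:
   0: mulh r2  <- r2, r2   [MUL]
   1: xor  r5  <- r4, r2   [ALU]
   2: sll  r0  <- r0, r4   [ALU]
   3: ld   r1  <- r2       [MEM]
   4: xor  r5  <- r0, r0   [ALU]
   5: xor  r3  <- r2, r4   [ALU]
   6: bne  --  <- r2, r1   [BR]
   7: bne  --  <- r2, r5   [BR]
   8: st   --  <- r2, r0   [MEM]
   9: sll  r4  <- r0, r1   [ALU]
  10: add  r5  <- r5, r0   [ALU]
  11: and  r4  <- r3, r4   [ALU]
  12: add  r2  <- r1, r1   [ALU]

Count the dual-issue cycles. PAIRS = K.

  cy0 -> i0 (mulh.MUL) RAW r2
  cy1 -> i1&i2 (xor.ALU+sll.ALU) 2-wide
  cy2 -> i3&i4 (ld.MEM+xor.ALU) 2-wide
  cy3 -> i5&i6 (xor.ALU+bne.BR) 2-wide
  cy4 -> i7 (bne.BR) no-port BR/MEM
  cy5 -> i8&i9 (st.MEM+sll.ALU) 2-wide
  cy6 -> i10&i11 (add.ALU+and.ALU) 2-wide
  cy7 -> i12 (add.ALU) tail

PAIRS = 5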